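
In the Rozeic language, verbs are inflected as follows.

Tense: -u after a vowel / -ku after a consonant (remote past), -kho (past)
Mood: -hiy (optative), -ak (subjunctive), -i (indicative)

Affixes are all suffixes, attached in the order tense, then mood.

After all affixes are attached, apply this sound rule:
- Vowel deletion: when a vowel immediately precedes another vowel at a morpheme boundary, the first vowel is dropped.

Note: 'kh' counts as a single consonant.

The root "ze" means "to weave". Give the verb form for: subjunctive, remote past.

Attach tense remote past -u (after vowel 'e') → zeu.
Attach mood subjunctive -ak → zeuak.
Apply vowel deletion: zeuak → zak.

zak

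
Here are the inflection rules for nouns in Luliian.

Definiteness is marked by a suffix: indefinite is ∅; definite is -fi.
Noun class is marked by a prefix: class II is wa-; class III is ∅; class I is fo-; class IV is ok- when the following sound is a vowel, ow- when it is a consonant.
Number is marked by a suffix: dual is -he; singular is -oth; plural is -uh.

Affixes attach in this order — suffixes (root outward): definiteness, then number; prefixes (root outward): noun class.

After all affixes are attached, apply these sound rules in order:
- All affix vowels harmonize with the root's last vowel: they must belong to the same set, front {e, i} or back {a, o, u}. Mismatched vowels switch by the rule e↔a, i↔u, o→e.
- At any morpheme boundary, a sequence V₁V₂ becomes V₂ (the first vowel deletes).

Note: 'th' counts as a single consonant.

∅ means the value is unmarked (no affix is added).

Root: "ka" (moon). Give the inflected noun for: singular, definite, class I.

Attach definiteness definite -fi → kafi.
Attach number singular -oth → kafioth.
Attach noun class class I fo- → fokafioth.
Apply vowel harmony: fokafioth → fokafuoth.
Apply vowel deletion: fokafuoth → fokafoth.

fokafoth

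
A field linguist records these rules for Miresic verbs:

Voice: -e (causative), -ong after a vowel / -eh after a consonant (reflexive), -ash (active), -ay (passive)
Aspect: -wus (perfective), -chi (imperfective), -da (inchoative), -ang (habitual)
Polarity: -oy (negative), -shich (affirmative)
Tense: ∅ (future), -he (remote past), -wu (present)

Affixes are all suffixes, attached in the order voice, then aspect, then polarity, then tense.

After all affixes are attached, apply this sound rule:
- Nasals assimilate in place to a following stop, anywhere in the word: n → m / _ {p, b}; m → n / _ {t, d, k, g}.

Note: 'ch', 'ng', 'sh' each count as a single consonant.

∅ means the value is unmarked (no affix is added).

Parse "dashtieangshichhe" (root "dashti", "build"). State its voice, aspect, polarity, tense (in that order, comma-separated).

causative, habitual, affirmative, remote past

Segment: dashti-e-ang-shich-he.
voice: -e → causative.
aspect: -ang → habitual.
polarity: -shich → affirmative.
tense: -he → remote past.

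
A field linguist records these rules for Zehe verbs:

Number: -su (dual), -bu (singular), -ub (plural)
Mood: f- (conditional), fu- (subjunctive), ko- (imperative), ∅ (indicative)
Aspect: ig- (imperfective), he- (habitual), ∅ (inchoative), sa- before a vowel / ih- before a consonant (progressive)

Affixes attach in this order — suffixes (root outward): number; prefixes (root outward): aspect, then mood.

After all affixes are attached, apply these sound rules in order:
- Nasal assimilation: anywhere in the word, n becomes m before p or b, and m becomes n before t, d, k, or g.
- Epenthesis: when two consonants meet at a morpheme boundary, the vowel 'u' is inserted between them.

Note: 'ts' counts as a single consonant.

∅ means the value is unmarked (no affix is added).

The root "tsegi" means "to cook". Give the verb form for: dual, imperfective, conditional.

figutsegisu

Attach number dual -su → tsegisu.
Attach aspect imperfective ig- → igtsegisu.
Attach mood conditional f- → figtsegisu.
Nasal assimilation: no change.
Apply epenthesis: figtsegisu → figutsegisu.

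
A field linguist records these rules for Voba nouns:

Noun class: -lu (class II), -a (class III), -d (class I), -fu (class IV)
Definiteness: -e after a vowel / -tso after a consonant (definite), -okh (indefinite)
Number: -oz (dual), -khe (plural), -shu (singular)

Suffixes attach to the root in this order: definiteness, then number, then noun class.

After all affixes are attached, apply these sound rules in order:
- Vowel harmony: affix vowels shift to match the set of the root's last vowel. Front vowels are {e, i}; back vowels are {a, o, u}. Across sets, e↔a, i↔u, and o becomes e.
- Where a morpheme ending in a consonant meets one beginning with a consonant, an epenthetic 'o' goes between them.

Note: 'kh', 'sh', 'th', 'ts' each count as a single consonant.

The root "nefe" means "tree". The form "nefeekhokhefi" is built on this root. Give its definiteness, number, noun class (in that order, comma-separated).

indefinite, plural, class IV

Segment: nefe-okh-khe-fu.
definiteness: -okh → indefinite.
number: -khe → plural.
noun class: -fu → class IV.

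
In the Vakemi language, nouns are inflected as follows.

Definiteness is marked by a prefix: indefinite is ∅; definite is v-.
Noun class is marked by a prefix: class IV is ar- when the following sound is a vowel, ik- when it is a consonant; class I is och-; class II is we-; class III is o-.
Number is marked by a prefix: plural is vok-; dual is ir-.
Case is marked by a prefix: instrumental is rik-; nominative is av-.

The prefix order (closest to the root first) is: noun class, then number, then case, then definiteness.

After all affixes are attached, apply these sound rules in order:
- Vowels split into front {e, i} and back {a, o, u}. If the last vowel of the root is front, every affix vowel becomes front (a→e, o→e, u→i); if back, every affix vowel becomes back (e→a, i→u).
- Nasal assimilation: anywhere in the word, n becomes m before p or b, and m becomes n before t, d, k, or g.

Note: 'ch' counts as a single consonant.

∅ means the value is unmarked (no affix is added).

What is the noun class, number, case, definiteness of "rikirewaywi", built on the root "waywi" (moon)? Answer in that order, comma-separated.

Segment: rik-ir-o-waywi.
noun class: o- → class III.
number: ir- → dual.
case: rik- → instrumental.
definiteness: ∅ → indefinite.

class III, dual, instrumental, indefinite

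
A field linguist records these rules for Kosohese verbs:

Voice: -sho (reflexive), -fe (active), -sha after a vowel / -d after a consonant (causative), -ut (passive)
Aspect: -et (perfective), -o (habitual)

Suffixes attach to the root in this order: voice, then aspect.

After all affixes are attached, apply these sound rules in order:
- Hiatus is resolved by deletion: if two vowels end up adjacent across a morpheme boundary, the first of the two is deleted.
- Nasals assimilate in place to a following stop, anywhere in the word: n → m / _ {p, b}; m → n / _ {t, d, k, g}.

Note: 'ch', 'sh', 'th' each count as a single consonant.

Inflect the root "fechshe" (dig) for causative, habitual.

fechshesho

Attach voice causative -sha (after vowel 'e') → fechshesha.
Attach aspect habitual -o → fechsheshao.
Apply vowel deletion: fechsheshao → fechshesho.
Nasal assimilation: no change.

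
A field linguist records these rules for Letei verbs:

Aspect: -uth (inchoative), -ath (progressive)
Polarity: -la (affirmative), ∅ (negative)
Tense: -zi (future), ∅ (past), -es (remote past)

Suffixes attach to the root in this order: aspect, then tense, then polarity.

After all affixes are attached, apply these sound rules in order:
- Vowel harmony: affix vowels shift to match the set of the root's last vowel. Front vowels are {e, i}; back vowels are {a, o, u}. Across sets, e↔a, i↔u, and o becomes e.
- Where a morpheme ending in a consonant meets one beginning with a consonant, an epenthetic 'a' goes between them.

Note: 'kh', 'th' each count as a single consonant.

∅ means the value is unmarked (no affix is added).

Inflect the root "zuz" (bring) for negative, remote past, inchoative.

zuzuthas

Attach aspect inchoative -uth → zuzuth.
Attach tense remote past -es → zuzuthes.
polarity = negative: zero marking, form stays zuzuthes.
Apply vowel harmony: zuzuthes → zuzuthas.
Epenthesis: no change.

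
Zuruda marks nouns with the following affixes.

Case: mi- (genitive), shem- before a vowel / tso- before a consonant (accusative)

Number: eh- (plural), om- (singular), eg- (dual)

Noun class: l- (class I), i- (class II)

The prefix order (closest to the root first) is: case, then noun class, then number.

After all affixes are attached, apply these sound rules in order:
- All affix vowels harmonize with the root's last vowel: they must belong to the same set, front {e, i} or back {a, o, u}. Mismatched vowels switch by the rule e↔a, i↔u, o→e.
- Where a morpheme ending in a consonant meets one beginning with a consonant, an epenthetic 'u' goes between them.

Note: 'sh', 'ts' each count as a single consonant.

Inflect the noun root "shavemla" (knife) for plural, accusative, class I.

Attach case accusative tso- (before consonant 'sh') → tsoshavemla.
Attach noun class class I l- → ltsoshavemla.
Attach number plural eh- → ehltsoshavemla.
Apply vowel harmony: ehltsoshavemla → ahltsoshavemla.
Apply epenthesis: ahltsoshavemla → ahulutsoshavemla.

ahulutsoshavemla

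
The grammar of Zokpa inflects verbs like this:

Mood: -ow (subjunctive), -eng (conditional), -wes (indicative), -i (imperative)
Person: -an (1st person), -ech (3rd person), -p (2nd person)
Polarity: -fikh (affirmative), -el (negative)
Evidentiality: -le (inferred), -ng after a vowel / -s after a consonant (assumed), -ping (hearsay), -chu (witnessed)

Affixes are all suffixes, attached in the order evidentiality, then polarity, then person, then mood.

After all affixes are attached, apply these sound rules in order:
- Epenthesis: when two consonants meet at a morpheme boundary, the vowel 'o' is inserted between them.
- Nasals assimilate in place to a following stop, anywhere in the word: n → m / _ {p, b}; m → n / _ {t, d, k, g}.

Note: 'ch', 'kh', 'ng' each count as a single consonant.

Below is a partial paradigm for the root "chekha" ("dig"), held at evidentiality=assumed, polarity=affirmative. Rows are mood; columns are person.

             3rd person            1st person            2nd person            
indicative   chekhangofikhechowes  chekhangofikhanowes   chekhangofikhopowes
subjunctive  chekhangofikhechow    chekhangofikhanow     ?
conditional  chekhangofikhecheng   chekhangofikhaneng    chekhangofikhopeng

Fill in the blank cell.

chekhangofikhopow

Attach evidentiality assumed -ng (after vowel 'a') → chekhang.
Attach polarity affirmative -fikh → chekhangfikh.
Attach person 2nd person -p → chekhangfikhp.
Attach mood subjunctive -ow → chekhangfikhpow.
Apply epenthesis: chekhangfikhpow → chekhangofikhopow.
Nasal assimilation: no change.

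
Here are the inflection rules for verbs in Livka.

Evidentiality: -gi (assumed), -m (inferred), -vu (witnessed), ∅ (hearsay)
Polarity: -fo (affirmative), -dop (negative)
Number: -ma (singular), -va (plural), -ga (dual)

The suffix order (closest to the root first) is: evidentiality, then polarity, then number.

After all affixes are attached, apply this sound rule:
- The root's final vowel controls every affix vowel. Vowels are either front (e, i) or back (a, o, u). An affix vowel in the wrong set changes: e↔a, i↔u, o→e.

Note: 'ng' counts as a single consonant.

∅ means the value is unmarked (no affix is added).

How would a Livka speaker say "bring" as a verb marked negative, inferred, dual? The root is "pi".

pimdepge

Attach evidentiality inferred -m → pim.
Attach polarity negative -dop → pimdop.
Attach number dual -ga → pimdopga.
Apply vowel harmony: pimdopga → pimdepge.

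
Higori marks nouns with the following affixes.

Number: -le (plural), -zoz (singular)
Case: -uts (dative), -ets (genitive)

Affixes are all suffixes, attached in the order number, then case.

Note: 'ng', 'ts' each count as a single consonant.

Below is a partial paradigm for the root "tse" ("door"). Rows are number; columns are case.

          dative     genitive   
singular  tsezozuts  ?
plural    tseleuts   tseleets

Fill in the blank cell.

tsezozets

Attach number singular -zoz → tsezoz.
Attach case genitive -ets → tsezozets.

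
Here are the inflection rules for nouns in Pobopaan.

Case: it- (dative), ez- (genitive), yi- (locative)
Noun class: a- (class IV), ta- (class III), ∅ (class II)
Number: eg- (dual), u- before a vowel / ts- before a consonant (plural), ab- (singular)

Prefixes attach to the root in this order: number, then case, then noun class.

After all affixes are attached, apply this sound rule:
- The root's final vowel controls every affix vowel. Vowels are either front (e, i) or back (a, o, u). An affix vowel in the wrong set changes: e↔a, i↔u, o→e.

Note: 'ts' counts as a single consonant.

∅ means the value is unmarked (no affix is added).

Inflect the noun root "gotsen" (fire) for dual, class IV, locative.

eyieggotsen

Attach number dual eg- → eggotsen.
Attach case locative yi- → yieggotsen.
Attach noun class class IV a- → ayieggotsen.
Apply vowel harmony: ayieggotsen → eyieggotsen.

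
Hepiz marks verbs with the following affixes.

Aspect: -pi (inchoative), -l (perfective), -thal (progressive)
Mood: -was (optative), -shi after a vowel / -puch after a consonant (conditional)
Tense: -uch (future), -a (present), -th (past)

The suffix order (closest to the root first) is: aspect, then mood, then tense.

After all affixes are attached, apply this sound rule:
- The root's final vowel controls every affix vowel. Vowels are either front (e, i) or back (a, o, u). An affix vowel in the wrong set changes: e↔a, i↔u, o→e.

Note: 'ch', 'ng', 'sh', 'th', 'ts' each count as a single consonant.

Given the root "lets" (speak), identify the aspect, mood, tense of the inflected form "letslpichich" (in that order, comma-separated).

Segment: lets-l-puch-uch.
aspect: -l → perfective.
mood: -shi/puch → conditional.
tense: -uch → future.

perfective, conditional, future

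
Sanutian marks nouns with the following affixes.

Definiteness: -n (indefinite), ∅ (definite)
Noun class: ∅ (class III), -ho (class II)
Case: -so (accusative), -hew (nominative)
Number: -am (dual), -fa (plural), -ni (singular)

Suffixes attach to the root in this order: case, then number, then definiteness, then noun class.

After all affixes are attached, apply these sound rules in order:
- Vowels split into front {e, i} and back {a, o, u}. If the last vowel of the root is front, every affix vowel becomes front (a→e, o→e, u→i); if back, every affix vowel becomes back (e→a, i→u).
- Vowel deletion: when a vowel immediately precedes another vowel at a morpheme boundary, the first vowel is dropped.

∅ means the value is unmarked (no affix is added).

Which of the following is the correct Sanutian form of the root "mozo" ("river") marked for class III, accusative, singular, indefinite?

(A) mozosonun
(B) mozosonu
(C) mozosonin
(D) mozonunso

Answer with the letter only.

Attach case accusative -so → mozoso.
Attach number singular -ni → mozosoni.
Attach definiteness indefinite -n → mozosonin.
noun class = class III: zero marking, form stays mozosonin.
Apply vowel harmony: mozosonin → mozosonun.
Vowel deletion: no change.
So the correct form is mozosonun, option (A).
(D) mozonunso is wrong: it has the affixes in the wrong order.
(B) mozosonu is wrong: it uses definite instead of indefinite for definiteness.
(C) mozosonin is wrong: it fails to apply the sound rule(s).

A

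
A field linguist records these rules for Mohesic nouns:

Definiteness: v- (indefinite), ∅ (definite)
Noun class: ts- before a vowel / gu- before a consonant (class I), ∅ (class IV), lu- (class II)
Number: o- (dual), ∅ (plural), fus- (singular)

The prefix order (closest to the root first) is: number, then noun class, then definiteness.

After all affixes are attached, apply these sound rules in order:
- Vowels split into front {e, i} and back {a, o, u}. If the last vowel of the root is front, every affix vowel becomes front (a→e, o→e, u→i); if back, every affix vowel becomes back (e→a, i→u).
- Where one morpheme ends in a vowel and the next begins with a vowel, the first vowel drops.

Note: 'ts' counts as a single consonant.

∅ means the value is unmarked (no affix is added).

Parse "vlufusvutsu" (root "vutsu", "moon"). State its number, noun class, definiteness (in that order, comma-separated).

Segment: v-lu-fus-vutsu.
number: fus- → singular.
noun class: lu- → class II.
definiteness: v- → indefinite.

singular, class II, indefinite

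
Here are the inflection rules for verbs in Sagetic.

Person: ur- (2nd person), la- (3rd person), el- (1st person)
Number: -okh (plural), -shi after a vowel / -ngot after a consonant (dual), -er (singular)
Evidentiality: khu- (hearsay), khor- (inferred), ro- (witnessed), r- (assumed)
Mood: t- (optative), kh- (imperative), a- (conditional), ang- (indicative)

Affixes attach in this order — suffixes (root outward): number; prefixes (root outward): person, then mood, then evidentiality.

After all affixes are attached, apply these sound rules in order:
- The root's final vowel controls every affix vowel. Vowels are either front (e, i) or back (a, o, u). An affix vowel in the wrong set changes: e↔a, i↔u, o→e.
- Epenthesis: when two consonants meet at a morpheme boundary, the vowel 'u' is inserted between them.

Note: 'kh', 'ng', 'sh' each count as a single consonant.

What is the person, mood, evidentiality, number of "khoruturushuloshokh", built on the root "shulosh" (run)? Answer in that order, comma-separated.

2nd person, optative, inferred, plural

Segment: khor-t-ur-shulosh-okh.
person: ur- → 2nd person.
mood: t- → optative.
evidentiality: khor- → inferred.
number: -okh → plural.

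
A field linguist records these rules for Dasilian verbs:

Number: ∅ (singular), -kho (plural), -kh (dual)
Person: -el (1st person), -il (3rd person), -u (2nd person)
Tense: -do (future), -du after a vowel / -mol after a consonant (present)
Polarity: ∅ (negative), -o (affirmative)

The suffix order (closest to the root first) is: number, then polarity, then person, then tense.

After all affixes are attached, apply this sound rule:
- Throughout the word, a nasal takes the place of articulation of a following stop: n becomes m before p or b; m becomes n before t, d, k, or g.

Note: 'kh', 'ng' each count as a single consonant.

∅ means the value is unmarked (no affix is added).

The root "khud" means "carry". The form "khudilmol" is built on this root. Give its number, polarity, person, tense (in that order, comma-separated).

Segment: khud-il-mol.
number: ∅ → singular.
polarity: ∅ → negative.
person: -il → 3rd person.
tense: -du/mol → present.

singular, negative, 3rd person, present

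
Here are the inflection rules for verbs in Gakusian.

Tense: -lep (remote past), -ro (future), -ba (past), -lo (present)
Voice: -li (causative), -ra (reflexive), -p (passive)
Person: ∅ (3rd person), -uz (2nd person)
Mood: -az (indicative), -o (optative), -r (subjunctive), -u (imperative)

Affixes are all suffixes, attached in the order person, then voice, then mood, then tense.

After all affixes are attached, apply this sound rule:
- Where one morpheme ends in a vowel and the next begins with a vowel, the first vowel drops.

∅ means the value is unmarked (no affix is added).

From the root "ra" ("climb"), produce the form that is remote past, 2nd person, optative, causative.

Attach person 2nd person -uz → rauz.
Attach voice causative -li → rauzli.
Attach mood optative -o → rauzlio.
Attach tense remote past -lep → rauzliolep.
Apply vowel deletion: rauzliolep → ruzlolep.

ruzlolep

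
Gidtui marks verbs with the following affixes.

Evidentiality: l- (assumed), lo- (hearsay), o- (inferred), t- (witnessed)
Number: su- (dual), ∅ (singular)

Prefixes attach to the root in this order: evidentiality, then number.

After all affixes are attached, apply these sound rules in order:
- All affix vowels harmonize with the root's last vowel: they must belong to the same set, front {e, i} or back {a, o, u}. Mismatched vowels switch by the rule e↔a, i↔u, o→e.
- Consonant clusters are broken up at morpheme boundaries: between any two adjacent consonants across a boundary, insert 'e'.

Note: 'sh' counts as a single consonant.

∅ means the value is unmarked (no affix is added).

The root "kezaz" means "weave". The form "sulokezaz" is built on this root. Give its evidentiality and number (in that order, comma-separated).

Segment: su-lo-kezaz.
evidentiality: lo- → hearsay.
number: su- → dual.

hearsay, dual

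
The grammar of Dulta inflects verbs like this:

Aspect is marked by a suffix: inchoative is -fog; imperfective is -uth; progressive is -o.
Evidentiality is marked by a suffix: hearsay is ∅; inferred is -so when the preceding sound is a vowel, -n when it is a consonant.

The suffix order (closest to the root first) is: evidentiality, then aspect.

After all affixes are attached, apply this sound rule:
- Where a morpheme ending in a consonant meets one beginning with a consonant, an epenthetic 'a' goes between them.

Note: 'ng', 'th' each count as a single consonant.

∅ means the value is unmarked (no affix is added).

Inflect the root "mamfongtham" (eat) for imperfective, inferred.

Attach evidentiality inferred -n (after consonant 'm') → mamfongthamn.
Attach aspect imperfective -uth → mamfongthamnuth.
Apply epenthesis: mamfongthamnuth → mamfongthamanuth.

mamfongthamanuth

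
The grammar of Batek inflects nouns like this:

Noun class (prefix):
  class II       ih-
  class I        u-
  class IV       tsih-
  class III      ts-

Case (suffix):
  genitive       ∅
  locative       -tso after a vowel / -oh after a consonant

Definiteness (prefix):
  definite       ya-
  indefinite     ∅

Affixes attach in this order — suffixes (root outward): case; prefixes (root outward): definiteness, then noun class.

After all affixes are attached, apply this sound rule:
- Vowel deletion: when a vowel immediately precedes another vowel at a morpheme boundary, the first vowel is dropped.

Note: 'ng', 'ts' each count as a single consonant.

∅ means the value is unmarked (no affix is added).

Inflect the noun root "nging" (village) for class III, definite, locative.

Attach definiteness definite ya- → yanging.
Attach case locative -oh (after consonant 'ng') → yangingoh.
Attach noun class class III ts- → tsyangingoh.
Vowel deletion: no change.

tsyangingoh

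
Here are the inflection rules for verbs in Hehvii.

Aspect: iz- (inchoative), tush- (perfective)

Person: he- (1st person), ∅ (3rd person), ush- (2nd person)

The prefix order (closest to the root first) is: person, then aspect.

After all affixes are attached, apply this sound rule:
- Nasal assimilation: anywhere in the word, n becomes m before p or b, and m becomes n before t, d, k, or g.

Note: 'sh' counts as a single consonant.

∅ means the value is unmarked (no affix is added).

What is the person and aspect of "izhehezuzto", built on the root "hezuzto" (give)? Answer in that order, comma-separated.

Segment: iz-he-hezuzto.
person: he- → 1st person.
aspect: iz- → inchoative.

1st person, inchoative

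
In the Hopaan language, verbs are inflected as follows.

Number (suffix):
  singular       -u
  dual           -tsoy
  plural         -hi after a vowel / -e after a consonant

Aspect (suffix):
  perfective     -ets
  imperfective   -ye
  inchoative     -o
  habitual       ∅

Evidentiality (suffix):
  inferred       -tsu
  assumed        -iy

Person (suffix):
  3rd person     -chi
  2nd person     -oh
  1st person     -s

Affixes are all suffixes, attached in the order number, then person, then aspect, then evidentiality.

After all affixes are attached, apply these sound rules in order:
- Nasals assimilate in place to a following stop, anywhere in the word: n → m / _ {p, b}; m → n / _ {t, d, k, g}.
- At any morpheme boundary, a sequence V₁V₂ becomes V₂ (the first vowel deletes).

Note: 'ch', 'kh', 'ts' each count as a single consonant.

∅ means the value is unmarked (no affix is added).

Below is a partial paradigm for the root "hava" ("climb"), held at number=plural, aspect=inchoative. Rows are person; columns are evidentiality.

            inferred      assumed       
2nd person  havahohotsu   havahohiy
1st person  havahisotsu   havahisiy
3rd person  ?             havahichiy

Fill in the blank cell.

Attach number plural -hi (after vowel 'a') → havahi.
Attach person 3rd person -chi → havahichi.
Attach aspect inchoative -o → havahichio.
Attach evidentiality inferred -tsu → havahichiotsu.
Nasal assimilation: no change.
Apply vowel deletion: havahichiotsu → havahichotsu.

havahichotsu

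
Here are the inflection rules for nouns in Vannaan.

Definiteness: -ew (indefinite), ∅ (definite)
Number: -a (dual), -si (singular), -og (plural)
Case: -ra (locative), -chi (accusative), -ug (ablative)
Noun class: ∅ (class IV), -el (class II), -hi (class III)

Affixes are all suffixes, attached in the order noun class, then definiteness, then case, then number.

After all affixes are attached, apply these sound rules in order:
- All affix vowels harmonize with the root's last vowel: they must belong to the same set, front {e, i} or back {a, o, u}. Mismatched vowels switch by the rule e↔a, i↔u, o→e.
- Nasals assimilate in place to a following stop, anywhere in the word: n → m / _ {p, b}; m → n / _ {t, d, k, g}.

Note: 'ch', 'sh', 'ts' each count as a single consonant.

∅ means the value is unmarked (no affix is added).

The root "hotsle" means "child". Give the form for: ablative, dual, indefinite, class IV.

hotsleewige

noun class = class IV: zero marking, form stays hotsle.
Attach definiteness indefinite -ew → hotsleew.
Attach case ablative -ug → hotsleewug.
Attach number dual -a → hotsleewuga.
Apply vowel harmony: hotsleewuga → hotsleewige.
Nasal assimilation: no change.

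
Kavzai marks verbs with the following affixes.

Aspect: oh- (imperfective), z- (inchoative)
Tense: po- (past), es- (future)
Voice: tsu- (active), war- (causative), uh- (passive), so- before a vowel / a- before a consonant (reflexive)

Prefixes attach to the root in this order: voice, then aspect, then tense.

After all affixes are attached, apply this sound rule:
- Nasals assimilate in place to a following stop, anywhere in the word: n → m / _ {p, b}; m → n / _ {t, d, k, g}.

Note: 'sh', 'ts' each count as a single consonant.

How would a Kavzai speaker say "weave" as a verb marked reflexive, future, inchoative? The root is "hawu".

Attach voice reflexive a- (before consonant 'h') → ahawu.
Attach aspect inchoative z- → zahawu.
Attach tense future es- → eszahawu.
Nasal assimilation: no change.

eszahawu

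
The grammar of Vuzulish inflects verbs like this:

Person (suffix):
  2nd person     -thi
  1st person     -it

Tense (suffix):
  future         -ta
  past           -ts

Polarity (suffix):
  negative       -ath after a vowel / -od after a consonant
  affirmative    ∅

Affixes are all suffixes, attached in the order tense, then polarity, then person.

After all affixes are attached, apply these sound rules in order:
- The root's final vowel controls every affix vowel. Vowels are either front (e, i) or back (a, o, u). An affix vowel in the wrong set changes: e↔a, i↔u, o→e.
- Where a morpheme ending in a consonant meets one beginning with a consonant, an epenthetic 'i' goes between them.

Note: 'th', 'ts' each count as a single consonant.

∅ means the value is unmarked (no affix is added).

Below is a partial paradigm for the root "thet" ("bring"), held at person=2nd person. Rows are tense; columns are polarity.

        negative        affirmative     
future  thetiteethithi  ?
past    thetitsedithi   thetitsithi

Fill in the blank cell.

Attach tense future -ta → thetta.
polarity = affirmative: zero marking, form stays thetta.
Attach person 2nd person -thi → thettathi.
Apply vowel harmony: thettathi → thettethi.
Apply epenthesis: thettethi → thetitethi.

thetitethi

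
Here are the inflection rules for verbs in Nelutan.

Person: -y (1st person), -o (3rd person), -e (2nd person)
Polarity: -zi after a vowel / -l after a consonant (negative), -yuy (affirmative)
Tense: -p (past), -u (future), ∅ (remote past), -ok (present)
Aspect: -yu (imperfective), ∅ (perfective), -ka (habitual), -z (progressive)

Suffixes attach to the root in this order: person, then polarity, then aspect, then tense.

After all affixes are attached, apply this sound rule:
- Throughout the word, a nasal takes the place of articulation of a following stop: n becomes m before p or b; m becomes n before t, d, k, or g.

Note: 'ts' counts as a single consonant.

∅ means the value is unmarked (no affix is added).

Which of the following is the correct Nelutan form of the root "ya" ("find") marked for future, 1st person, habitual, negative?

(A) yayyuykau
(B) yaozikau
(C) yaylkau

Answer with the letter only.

C

Attach person 1st person -y → yay.
Attach polarity negative -l (after consonant 'y') → yayl.
Attach aspect habitual -ka → yaylka.
Attach tense future -u → yaylkau.
Nasal assimilation: no change.
So the correct form is yaylkau, option (C).
(B) yaozikau is wrong: it uses 3rd person instead of 1st person for person.
(A) yayyuykau is wrong: it uses affirmative instead of negative for polarity.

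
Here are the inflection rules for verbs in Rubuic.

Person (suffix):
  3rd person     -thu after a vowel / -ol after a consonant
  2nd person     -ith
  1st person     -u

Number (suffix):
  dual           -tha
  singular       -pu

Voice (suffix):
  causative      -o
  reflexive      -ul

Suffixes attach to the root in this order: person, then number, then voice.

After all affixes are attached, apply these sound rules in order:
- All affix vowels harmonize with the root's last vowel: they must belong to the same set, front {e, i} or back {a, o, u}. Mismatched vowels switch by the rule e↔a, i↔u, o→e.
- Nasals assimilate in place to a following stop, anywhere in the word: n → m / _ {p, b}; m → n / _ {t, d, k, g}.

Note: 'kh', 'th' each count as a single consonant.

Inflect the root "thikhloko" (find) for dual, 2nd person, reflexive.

thikhlokouththaul

Attach person 2nd person -ith → thikhlokoith.
Attach number dual -tha → thikhlokoiththa.
Attach voice reflexive -ul → thikhlokoiththaul.
Apply vowel harmony: thikhlokoiththaul → thikhlokouththaul.
Nasal assimilation: no change.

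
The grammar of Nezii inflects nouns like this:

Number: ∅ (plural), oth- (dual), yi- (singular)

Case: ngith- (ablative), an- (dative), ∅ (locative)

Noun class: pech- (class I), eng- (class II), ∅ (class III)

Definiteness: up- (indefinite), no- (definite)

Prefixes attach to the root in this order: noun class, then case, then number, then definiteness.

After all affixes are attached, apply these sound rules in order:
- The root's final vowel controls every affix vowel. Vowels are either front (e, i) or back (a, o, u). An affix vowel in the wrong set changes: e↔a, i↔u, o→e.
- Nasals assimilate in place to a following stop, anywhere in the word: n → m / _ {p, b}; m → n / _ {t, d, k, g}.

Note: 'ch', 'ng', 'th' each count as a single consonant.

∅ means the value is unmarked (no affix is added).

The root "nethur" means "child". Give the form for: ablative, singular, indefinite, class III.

upyunguthnethur

noun class = class III: zero marking, form stays nethur.
Attach case ablative ngith- → ngithnethur.
Attach number singular yi- → yingithnethur.
Attach definiteness indefinite up- → upyingithnethur.
Apply vowel harmony: upyingithnethur → upyunguthnethur.
Nasal assimilation: no change.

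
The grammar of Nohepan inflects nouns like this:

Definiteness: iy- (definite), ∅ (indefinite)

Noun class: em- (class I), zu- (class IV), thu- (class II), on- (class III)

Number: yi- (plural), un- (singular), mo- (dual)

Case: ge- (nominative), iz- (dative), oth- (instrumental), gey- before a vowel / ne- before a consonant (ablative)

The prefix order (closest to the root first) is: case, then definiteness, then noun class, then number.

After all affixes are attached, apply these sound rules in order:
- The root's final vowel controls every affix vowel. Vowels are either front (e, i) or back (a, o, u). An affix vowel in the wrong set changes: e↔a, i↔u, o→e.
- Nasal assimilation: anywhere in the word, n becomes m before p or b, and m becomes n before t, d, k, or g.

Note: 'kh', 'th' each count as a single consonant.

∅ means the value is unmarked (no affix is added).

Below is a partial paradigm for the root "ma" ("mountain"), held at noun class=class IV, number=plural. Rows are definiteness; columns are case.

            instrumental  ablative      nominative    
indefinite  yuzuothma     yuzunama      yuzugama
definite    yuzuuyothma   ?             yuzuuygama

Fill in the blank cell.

Attach case ablative ne- (before consonant 'm') → nema.
Attach definiteness definite iy- → iynema.
Attach noun class class IV zu- → zuiynema.
Attach number plural yi- → yizuiynema.
Apply vowel harmony: yizuiynema → yuzuuynama.
Nasal assimilation: no change.

yuzuuynama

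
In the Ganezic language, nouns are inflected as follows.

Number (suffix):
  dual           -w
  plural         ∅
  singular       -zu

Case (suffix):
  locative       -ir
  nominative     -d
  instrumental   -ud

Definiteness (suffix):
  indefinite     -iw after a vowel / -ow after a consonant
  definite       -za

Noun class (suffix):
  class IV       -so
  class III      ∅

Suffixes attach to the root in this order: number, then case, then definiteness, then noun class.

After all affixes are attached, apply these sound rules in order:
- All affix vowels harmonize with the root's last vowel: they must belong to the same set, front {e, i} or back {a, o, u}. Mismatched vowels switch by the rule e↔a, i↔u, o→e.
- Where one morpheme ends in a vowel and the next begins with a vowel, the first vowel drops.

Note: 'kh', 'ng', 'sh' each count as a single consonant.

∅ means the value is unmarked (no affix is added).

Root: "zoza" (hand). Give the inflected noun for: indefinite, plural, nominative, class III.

number = plural: zero marking, form stays zoza.
Attach case nominative -d → zozad.
Attach definiteness indefinite -ow (after consonant 'd') → zozadow.
noun class = class III: zero marking, form stays zozadow.
Vowel harmony: no change.
Vowel deletion: no change.

zozadow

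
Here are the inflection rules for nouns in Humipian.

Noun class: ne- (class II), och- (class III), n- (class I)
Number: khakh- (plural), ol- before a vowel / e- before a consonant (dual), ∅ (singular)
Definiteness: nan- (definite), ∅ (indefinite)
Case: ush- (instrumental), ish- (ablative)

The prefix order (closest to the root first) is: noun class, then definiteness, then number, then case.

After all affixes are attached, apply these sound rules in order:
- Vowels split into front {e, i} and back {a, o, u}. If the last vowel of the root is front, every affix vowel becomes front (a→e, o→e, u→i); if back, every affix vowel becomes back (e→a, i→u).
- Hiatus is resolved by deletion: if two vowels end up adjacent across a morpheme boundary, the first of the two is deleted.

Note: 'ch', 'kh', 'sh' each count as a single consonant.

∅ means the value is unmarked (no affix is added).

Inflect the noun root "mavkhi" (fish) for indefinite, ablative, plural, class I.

ishkhekhnmavkhi

Attach noun class class I n- → nmavkhi.
definiteness = indefinite: zero marking, form stays nmavkhi.
Attach number plural khakh- → khakhnmavkhi.
Attach case ablative ish- → ishkhakhnmavkhi.
Apply vowel harmony: ishkhakhnmavkhi → ishkhekhnmavkhi.
Vowel deletion: no change.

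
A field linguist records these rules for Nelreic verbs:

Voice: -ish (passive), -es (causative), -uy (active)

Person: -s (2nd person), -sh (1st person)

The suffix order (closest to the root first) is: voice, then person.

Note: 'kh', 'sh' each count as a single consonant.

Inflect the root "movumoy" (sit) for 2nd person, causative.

Attach voice causative -es → movumoyes.
Attach person 2nd person -s → movumoyess.

movumoyess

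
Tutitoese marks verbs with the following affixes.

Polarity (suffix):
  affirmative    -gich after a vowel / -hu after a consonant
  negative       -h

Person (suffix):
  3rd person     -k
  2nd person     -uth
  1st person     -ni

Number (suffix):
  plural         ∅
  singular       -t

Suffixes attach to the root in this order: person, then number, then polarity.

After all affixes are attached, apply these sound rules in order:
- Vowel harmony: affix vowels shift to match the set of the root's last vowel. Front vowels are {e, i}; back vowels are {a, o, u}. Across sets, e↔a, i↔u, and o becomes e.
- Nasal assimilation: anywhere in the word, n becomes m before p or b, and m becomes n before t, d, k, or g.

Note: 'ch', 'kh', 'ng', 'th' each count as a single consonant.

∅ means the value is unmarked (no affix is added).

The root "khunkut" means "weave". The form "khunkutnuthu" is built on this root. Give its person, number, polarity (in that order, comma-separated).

Segment: khunkut-ni-t-hu.
person: -ni → 1st person.
number: -t → singular.
polarity: -gich/hu → affirmative.

1st person, singular, affirmative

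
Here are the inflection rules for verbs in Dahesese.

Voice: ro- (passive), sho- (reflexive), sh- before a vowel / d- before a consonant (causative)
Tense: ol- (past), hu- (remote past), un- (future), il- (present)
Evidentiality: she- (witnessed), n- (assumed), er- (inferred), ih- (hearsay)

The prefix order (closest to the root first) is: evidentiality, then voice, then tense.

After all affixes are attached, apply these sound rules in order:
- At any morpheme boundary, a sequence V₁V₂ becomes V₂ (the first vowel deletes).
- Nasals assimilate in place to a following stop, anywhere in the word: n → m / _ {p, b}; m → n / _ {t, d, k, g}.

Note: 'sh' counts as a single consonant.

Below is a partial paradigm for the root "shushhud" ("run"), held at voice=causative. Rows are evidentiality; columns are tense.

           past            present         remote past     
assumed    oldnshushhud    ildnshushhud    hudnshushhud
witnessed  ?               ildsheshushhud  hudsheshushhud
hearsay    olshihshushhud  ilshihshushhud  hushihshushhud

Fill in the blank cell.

oldsheshushhud

Attach evidentiality witnessed she- → sheshushhud.
Attach voice causative d- (before consonant 'sh') → dsheshushhud.
Attach tense past ol- → oldsheshushhud.
Vowel deletion: no change.
Nasal assimilation: no change.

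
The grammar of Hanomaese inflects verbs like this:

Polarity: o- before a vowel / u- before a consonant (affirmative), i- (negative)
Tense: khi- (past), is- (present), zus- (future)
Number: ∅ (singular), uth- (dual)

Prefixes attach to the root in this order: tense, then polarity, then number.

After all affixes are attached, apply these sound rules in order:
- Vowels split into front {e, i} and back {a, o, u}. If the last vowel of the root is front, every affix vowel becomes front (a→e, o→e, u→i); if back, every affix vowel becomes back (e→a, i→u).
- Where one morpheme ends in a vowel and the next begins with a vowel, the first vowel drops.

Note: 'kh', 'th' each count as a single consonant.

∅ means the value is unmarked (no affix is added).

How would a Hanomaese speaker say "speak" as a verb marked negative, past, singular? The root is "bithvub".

ukhubithvub

Attach tense past khi- → khibithvub.
Attach polarity negative i- → ikhibithvub.
number = singular: zero marking, form stays ikhibithvub.
Apply vowel harmony: ikhibithvub → ukhubithvub.
Vowel deletion: no change.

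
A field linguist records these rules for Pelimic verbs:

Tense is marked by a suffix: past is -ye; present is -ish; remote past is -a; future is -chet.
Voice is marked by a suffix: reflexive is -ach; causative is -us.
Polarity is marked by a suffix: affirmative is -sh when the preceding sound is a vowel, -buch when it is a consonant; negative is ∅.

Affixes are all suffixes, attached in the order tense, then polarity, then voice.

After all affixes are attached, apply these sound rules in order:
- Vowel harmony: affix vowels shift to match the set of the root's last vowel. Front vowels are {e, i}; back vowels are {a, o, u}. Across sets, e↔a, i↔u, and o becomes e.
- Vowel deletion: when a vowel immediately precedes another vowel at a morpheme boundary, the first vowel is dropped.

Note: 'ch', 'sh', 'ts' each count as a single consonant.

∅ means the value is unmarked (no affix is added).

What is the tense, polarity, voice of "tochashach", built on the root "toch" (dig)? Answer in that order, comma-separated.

Segment: toch-a-sh-ach.
tense: -a → remote past.
polarity: -sh/buch → affirmative.
voice: -ach → reflexive.

remote past, affirmative, reflexive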